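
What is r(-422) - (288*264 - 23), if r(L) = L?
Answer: -76431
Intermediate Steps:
r(-422) - (288*264 - 23) = -422 - (288*264 - 23) = -422 - (76032 - 23) = -422 - 1*76009 = -422 - 76009 = -76431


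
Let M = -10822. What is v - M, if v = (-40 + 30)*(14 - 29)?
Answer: 10972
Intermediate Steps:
v = 150 (v = -10*(-15) = 150)
v - M = 150 - 1*(-10822) = 150 + 10822 = 10972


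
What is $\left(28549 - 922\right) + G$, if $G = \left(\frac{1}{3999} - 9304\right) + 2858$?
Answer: $\frac{84702820}{3999} \approx 21181.0$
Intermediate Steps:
$G = - \frac{25777553}{3999}$ ($G = \left(\frac{1}{3999} - 9304\right) + 2858 = - \frac{37206695}{3999} + 2858 = - \frac{25777553}{3999} \approx -6446.0$)
$\left(28549 - 922\right) + G = \left(28549 - 922\right) - \frac{25777553}{3999} = 27627 - \frac{25777553}{3999} = \frac{84702820}{3999}$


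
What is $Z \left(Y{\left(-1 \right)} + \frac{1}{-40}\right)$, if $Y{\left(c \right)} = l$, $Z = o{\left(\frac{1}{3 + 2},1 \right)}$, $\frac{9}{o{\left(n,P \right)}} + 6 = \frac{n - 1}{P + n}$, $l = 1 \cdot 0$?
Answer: $\frac{27}{800} \approx 0.03375$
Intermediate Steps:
$l = 0$
$o{\left(n,P \right)} = \frac{9}{-6 + \frac{-1 + n}{P + n}}$ ($o{\left(n,P \right)} = \frac{9}{-6 + \frac{n - 1}{P + n}} = \frac{9}{-6 + \frac{-1 + n}{P + n}}$)
$Z = - \frac{27}{20}$ ($Z = \frac{9 \left(\left(-1\right) 1 - \frac{1}{3 + 2}\right)}{1 + \frac{5}{3 + 2} + 6 \cdot 1} = \frac{9 \left(-1 - \frac{1}{5}\right)}{1 + \frac{5}{5} + 6} = \frac{9 \left(-1 - \frac{1}{5}\right)}{1 + 5 \cdot \frac{1}{5} + 6} = \frac{9 \left(-1 - \frac{1}{5}\right)}{1 + 1 + 6} = 9 \cdot \frac{1}{8} \left(- \frac{6}{5}\right) = - \frac{27}{20} \approx -1.35$)
$Y{\left(c \right)} = 0$
$Z \left(Y{\left(-1 \right)} + \frac{1}{-40}\right) = - \frac{27 \left(0 + \frac{1}{-40}\right)}{20} = - \frac{27 \left(0 - \frac{1}{40}\right)}{20} = \left(- \frac{27}{20}\right) \left(- \frac{1}{40}\right) = \frac{27}{800}$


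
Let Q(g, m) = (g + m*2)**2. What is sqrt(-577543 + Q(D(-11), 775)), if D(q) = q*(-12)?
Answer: sqrt(2251581) ≈ 1500.5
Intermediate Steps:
D(q) = -12*q
Q(g, m) = (g + 2*m)**2
sqrt(-577543 + Q(D(-11), 775)) = sqrt(-577543 + (-12*(-11) + 2*775)**2) = sqrt(-577543 + (132 + 1550)**2) = sqrt(-577543 + 1682**2) = sqrt(-577543 + 2829124) = sqrt(2251581)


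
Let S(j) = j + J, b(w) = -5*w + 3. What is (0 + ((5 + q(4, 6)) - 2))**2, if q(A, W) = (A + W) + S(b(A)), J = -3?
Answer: 49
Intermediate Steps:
b(w) = 3 - 5*w
S(j) = -3 + j (S(j) = j - 3 = -3 + j)
q(A, W) = W - 4*A (q(A, W) = (A + W) + (-3 + (3 - 5*A)) = (A + W) - 5*A = W - 4*A)
(0 + ((5 + q(4, 6)) - 2))**2 = (0 + ((5 + (6 - 4*4)) - 2))**2 = (0 + ((5 + (6 - 16)) - 2))**2 = (0 + ((5 - 10) - 2))**2 = (0 + (-5 - 2))**2 = (0 - 7)**2 = (-7)**2 = 49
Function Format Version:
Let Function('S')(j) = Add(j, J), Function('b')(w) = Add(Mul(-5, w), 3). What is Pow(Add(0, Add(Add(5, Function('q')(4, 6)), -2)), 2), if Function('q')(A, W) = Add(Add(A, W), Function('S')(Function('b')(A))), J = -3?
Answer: 49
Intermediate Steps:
Function('b')(w) = Add(3, Mul(-5, w))
Function('S')(j) = Add(-3, j) (Function('S')(j) = Add(j, -3) = Add(-3, j))
Function('q')(A, W) = Add(W, Mul(-4, A)) (Function('q')(A, W) = Add(Add(A, W), Add(-3, Add(3, Mul(-5, A)))) = Add(Add(A, W), Mul(-5, A)) = Add(W, Mul(-4, A)))
Pow(Add(0, Add(Add(5, Function('q')(4, 6)), -2)), 2) = Pow(Add(0, Add(Add(5, Add(6, Mul(-4, 4))), -2)), 2) = Pow(Add(0, Add(Add(5, Add(6, -16)), -2)), 2) = Pow(Add(0, Add(Add(5, -10), -2)), 2) = Pow(Add(0, Add(-5, -2)), 2) = Pow(Add(0, -7), 2) = Pow(-7, 2) = 49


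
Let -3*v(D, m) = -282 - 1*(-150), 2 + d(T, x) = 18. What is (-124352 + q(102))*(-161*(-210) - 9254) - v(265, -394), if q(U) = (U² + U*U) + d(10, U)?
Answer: -2542233612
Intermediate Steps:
d(T, x) = 16 (d(T, x) = -2 + 18 = 16)
q(U) = 16 + 2*U² (q(U) = (U² + U*U) + 16 = (U² + U²) + 16 = 2*U² + 16 = 16 + 2*U²)
v(D, m) = 44 (v(D, m) = -(-282 - 1*(-150))/3 = -(-282 + 150)/3 = -⅓*(-132) = 44)
(-124352 + q(102))*(-161*(-210) - 9254) - v(265, -394) = (-124352 + (16 + 2*102²))*(-161*(-210) - 9254) - 1*44 = (-124352 + (16 + 2*10404))*(33810 - 9254) - 44 = (-124352 + (16 + 20808))*24556 - 44 = (-124352 + 20824)*24556 - 44 = -103528*24556 - 44 = -2542233568 - 44 = -2542233612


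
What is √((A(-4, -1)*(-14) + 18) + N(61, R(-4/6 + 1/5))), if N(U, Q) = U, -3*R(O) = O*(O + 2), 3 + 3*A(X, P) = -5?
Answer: √1047/3 ≈ 10.786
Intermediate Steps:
A(X, P) = -8/3 (A(X, P) = -1 + (⅓)*(-5) = -1 - 5/3 = -8/3)
R(O) = -O*(2 + O)/3 (R(O) = -O*(O + 2)/3 = -O*(2 + O)/3)
√((A(-4, -1)*(-14) + 18) + N(61, R(-4/6 + 1/5))) = √((-8/3*(-14) + 18) + 61) = √((112/3 + 18) + 61) = √(166/3 + 61) = √(349/3) = √1047/3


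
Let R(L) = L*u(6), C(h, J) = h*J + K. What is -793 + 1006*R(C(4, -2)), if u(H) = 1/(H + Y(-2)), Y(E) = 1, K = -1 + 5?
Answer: -9575/7 ≈ -1367.9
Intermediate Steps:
K = 4
C(h, J) = 4 + J*h (C(h, J) = h*J + 4 = J*h + 4 = 4 + J*h)
u(H) = 1/(1 + H) (u(H) = 1/(H + 1) = 1/(1 + H))
R(L) = L/7 (R(L) = L/(1 + 6) = L/7)
-793 + 1006*R(C(4, -2)) = -793 + 1006*((4 - 2*4)/7) = -793 + 1006*((4 - 8)/7) = -793 + 1006*((⅐)*(-4)) = -793 + 1006*(-4/7) = -793 - 4024/7 = -9575/7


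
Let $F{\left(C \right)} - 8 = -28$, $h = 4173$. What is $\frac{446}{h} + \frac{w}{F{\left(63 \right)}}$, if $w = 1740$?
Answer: $- \frac{362605}{4173} \approx -86.893$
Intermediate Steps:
$F{\left(C \right)} = -20$ ($F{\left(C \right)} = 8 - 28 = -20$)
$\frac{446}{h} + \frac{w}{F{\left(63 \right)}} = \frac{446}{4173} + \frac{1740}{-20} = 446 \cdot \frac{1}{4173} + 1740 \left(- \frac{1}{20}\right) = \frac{446}{4173} - 87 = - \frac{362605}{4173}$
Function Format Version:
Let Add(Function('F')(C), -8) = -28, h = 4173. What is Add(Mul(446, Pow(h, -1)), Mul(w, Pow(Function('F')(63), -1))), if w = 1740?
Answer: Rational(-362605, 4173) ≈ -86.893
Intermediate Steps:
Function('F')(C) = -20 (Function('F')(C) = Add(8, -28) = -20)
Add(Mul(446, Pow(h, -1)), Mul(w, Pow(Function('F')(63), -1))) = Add(Mul(446, Pow(4173, -1)), Mul(1740, Pow(-20, -1))) = Add(Mul(446, Rational(1, 4173)), Mul(1740, Rational(-1, 20))) = Add(Rational(446, 4173), -87) = Rational(-362605, 4173)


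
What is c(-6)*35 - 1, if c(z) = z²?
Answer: 1259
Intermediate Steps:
c(-6)*35 - 1 = (-6)²*35 - 1 = 36*35 - 1 = 1260 - 1 = 1259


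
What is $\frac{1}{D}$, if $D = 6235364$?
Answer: $\frac{1}{6235364} \approx 1.6038 \cdot 10^{-7}$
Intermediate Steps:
$\frac{1}{D} = \frac{1}{6235364}$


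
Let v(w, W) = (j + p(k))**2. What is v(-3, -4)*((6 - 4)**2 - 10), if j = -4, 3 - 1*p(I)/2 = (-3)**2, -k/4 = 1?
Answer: -1536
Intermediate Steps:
k = -4 (k = -4*1 = -4)
p(I) = -12 (p(I) = 6 - 2*(-3)**2 = 6 - 2*9 = 6 - 18 = -12)
v(w, W) = 256 (v(w, W) = (-4 - 12)**2 = (-16)**2 = 256)
v(-3, -4)*((6 - 4)**2 - 10) = 256*((6 - 4)**2 - 10) = 256*(2**2 - 10) = 256*(4 - 10) = 256*(-6) = -1536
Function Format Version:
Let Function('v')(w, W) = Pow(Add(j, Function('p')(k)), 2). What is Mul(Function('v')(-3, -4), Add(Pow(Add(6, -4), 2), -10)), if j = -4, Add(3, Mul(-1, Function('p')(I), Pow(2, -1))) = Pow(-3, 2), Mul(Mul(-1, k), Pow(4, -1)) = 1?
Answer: -1536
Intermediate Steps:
k = -4 (k = Mul(-4, 1) = -4)
Function('p')(I) = -12 (Function('p')(I) = Add(6, Mul(-2, Pow(-3, 2))) = Add(6, Mul(-2, 9)) = Add(6, -18) = -12)
Function('v')(w, W) = 256 (Function('v')(w, W) = Pow(Add(-4, -12), 2) = Pow(-16, 2) = 256)
Mul(Function('v')(-3, -4), Add(Pow(Add(6, -4), 2), -10)) = Mul(256, Add(Pow(Add(6, -4), 2), -10)) = Mul(256, Add(Pow(2, 2), -10)) = Mul(256, Add(4, -10)) = Mul(256, -6) = -1536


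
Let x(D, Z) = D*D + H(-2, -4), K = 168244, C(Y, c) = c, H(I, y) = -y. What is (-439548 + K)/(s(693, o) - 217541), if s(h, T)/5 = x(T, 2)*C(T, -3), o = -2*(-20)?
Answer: 271304/241601 ≈ 1.1229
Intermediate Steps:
o = 40
x(D, Z) = 4 + D**2 (x(D, Z) = D*D - 1*(-4) = D**2 + 4 = 4 + D**2)
s(h, T) = -60 - 15*T**2 (s(h, T) = 5*((4 + T**2)*(-3)) = 5*(-12 - 3*T**2) = -60 - 15*T**2)
(-439548 + K)/(s(693, o) - 217541) = (-439548 + 168244)/((-60 - 15*40**2) - 217541) = -271304/((-60 - 15*1600) - 217541) = -271304/((-60 - 24000) - 217541) = -271304/(-24060 - 217541) = -271304/(-241601) = -271304*(-1/241601) = 271304/241601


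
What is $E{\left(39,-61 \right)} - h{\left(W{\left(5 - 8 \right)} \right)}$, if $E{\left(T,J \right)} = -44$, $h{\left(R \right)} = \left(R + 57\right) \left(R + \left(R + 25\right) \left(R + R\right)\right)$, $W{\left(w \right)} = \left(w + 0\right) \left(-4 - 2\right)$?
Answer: $-117494$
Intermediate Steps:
$W{\left(w \right)} = - 6 w$ ($W{\left(w \right)} = w \left(-6\right) = - 6 w$)
$h{\left(R \right)} = \left(57 + R\right) \left(R + 2 R \left(25 + R\right)\right)$ ($h{\left(R \right)} = \left(57 + R\right) \left(R + \left(25 + R\right) 2 R\right) = \left(57 + R\right) \left(R + 2 R \left(25 + R\right)\right)$)
$E{\left(39,-61 \right)} - h{\left(W{\left(5 - 8 \right)} \right)} = -44 - - 6 \left(5 - 8\right) \left(2907 + 2 \left(- 6 \left(5 - 8\right)\right)^{2} + 165 \left(- 6 \left(5 - 8\right)\right)\right) = -44 - \left(-6\right) \left(-3\right) \left(2907 + 2 \left(\left(-6\right) \left(-3\right)\right)^{2} + 165 \left(\left(-6\right) \left(-3\right)\right)\right) = -44 - 18 \left(2907 + 2 \cdot 18^{2} + 165 \cdot 18\right) = -44 - 18 \left(2907 + 2 \cdot 324 + 2970\right) = -44 - 18 \left(2907 + 648 + 2970\right) = -44 - 18 \cdot 6525 = -44 - 117450 = -117494$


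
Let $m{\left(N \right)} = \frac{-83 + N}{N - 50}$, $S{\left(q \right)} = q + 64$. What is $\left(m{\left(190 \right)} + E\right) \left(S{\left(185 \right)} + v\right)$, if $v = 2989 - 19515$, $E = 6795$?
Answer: $- \frac{15486051739}{140} \approx -1.1061 \cdot 10^{8}$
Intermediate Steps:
$S{\left(q \right)} = 64 + q$
$v = -16526$
$m{\left(N \right)} = \frac{-83 + N}{-50 + N}$
$\left(m{\left(190 \right)} + E\right) \left(S{\left(185 \right)} + v\right) = \left(\frac{-83 + 190}{-50 + 190} + 6795\right) \left(\left(64 + 185\right) - 16526\right) = \left(\frac{1}{140} \cdot 107 + 6795\right) \left(249 - 16526\right) = \left(\frac{1}{140} \cdot 107 + 6795\right) \left(-16277\right) = \left(\frac{107}{140} + 6795\right) \left(-16277\right) = \frac{951407}{140} \left(-16277\right) = - \frac{15486051739}{140}$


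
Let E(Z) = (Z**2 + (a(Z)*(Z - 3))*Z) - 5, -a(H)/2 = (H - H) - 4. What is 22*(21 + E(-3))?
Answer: 3718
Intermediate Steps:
a(H) = 8 (a(H) = -2*((H - H) - 4) = -2*(0 - 4) = -2*(-4) = 8)
E(Z) = -5 + Z**2 + Z*(-24 + 8*Z) (E(Z) = (Z**2 + (8*(Z - 3))*Z) - 5 = (Z**2 + (8*(-3 + Z))*Z) - 5 = (Z**2 + (-24 + 8*Z)*Z) - 5 = (Z**2 + Z*(-24 + 8*Z)) - 5 = -5 + Z**2 + Z*(-24 + 8*Z))
22*(21 + E(-3)) = 22*(21 + (-5 - 24*(-3) + 9*(-3)**2)) = 22*(21 + (-5 + 72 + 9*9)) = 22*(21 + (-5 + 72 + 81)) = 22*(21 + 148) = 22*169 = 3718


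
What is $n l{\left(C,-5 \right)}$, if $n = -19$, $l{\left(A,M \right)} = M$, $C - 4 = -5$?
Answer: $95$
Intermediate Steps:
$C = -1$ ($C = 4 - 5 = -1$)
$n l{\left(C,-5 \right)} = \left(-19\right) \left(-5\right) = 95$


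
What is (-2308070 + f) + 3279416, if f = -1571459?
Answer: -600113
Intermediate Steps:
(-2308070 + f) + 3279416 = (-2308070 - 1571459) + 3279416 = -3879529 + 3279416 = -600113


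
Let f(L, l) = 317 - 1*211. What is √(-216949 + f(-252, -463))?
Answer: I*√216843 ≈ 465.66*I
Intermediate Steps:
f(L, l) = 106 (f(L, l) = 317 - 211 = 106)
√(-216949 + f(-252, -463)) = √(-216949 + 106) = √(-216843) = I*√216843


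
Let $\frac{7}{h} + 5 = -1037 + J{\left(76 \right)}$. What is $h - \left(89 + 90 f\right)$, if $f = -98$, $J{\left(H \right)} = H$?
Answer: $\frac{1204877}{138} \approx 8731.0$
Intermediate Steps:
$h = - \frac{1}{138}$ ($h = \frac{7}{-5 + \left(-1037 + 76\right)} = \frac{7}{-5 - 961} = \frac{7}{-966} = 7 \left(- \frac{1}{966}\right) = - \frac{1}{138} \approx -0.0072464$)
$h - \left(89 + 90 f\right) = - \frac{1}{138} - -8731 = - \frac{1}{138} + \left(-89 + 8820\right) = - \frac{1}{138} + 8731 = \frac{1204877}{138}$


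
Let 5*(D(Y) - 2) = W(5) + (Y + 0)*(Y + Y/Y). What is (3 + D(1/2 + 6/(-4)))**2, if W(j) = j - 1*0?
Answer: 36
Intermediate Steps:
W(j) = j (W(j) = j + 0 = j)
D(Y) = 3 + Y*(1 + Y)/5 (D(Y) = 2 + (5 + (Y + 0)*(Y + Y/Y))/5 = 2 + (5 + Y*(Y + 1))/5 = 2 + (5 + Y*(1 + Y))/5 = 2 + (1 + Y*(1 + Y)/5) = 3 + Y*(1 + Y)/5)
(3 + D(1/2 + 6/(-4)))**2 = (3 + (3 + (1/2 + 6/(-4))/5 + (1/2 + 6/(-4))**2/5))**2 = (3 + (3 + (1*(1/2) + 6*(-1/4))/5 + (1*(1/2) + 6*(-1/4))**2/5))**2 = (3 + (3 + (1/2 - 3/2)/5 + (1/2 - 3/2)**2/5))**2 = (3 + (3 + (1/5)*(-1) + (1/5)*(-1)**2))**2 = (3 + (3 - 1/5 + (1/5)*1))**2 = (3 + (3 - 1/5 + 1/5))**2 = (3 + 3)**2 = 6**2 = 36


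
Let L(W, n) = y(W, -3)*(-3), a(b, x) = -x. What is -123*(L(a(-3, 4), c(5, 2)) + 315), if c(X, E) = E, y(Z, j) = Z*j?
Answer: -34317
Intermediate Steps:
L(W, n) = 9*W (L(W, n) = (W*(-3))*(-3) = -3*W*(-3) = 9*W)
-123*(L(a(-3, 4), c(5, 2)) + 315) = -123*(9*(-1*4) + 315) = -123*(9*(-4) + 315) = -123*(-36 + 315) = -123*279 = -34317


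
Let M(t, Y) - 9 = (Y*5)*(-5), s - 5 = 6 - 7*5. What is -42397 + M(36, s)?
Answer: -41788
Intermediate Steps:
s = -24 (s = 5 + (6 - 7*5) = 5 + (6 - 35) = 5 - 29 = -24)
M(t, Y) = 9 - 25*Y (M(t, Y) = 9 + (Y*5)*(-5) = 9 + (5*Y)*(-5) = 9 - 25*Y)
-42397 + M(36, s) = -42397 + (9 - 25*(-24)) = -42397 + (9 + 600) = -42397 + 609 = -41788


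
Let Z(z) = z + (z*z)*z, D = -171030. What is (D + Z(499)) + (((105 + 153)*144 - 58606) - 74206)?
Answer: 123985308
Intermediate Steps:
Z(z) = z + z**3 (Z(z) = z + z**2*z = z + z**3)
(D + Z(499)) + (((105 + 153)*144 - 58606) - 74206) = (-171030 + (499 + 499**3)) + (((105 + 153)*144 - 58606) - 74206) = (-171030 + (499 + 124251499)) + ((258*144 - 58606) - 74206) = (-171030 + 124251998) + ((37152 - 58606) - 74206) = 124080968 + (-21454 - 74206) = 124080968 - 95660 = 123985308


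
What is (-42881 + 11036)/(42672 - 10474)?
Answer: -31845/32198 ≈ -0.98904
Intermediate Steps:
(-42881 + 11036)/(42672 - 10474) = -31845/32198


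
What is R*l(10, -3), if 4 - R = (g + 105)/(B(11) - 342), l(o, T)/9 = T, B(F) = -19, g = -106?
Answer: -38961/361 ≈ -107.93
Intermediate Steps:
l(o, T) = 9*T
R = 1443/361 (R = 4 - (-106 + 105)/(-19 - 342) = 4 - (-1)/(-361) = 4 - (-1)*(-1)/361 = 4 - 1*1/361 = 4 - 1/361 = 1443/361 ≈ 3.9972)
R*l(10, -3) = 1443*(9*(-3))/361 = (1443/361)*(-27) = -38961/361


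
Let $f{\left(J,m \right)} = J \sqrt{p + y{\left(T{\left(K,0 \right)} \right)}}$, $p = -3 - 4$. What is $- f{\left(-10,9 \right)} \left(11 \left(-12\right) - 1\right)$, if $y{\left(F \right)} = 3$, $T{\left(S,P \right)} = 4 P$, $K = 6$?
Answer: $- 2660 i \approx - 2660.0 i$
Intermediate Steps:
$p = -7$ ($p = -3 - 4 = -7$)
$f{\left(J,m \right)} = 2 i J$ ($f{\left(J,m \right)} = J \sqrt{-7 + 3} = J \sqrt{-4} = J 2 i = 2 i J$)
$- f{\left(-10,9 \right)} \left(11 \left(-12\right) - 1\right) = - 2 i \left(-10\right) \left(11 \left(-12\right) - 1\right) = - - 20 i \left(-132 - 1\right) = - - 20 i \left(-133\right) = - 2660 i$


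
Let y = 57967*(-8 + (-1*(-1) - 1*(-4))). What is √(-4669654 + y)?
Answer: I*√4843555 ≈ 2200.8*I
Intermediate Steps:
y = -173901 (y = 57967*(-8 + (1 + 4)) = 57967*(-8 + 5) = 57967*(-3) = -173901)
√(-4669654 + y) = √(-4669654 - 173901) = √(-4843555) = I*√4843555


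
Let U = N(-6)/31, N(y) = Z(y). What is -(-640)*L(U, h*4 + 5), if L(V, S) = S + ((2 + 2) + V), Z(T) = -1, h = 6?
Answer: 654080/31 ≈ 21099.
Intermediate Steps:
N(y) = -1
U = -1/31 ≈ -0.032258
L(V, S) = 4 + S + V (L(V, S) = S + (4 + V) = 4 + S + V)
-(-640)*L(U, h*4 + 5) = -(-640)*(4 + (6*4 + 5) - 1/31) = -(-640)*(4 + (24 + 5) - 1/31) = -(-640)*(4 + 29 - 1/31) = -(-640)*1022/31 = -1*(-654080/31) = 654080/31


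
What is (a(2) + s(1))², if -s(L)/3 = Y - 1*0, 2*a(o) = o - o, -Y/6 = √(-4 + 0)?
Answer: -1296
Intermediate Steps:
Y = -12*I (Y = -6*√(-4 + 0) = -12*I ≈ -12.0*I)
a(o) = 0 (a(o) = (o - o)/2 = (½)*0 = 0)
s(L) = 36*I (s(L) = -3*(-12*I - 1*0) = -3*(-12*I + 0) = -(-36)*I = 36*I)
(a(2) + s(1))² = (0 + 36*I)² = (36*I)² = -1296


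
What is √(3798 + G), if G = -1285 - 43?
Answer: √2470 ≈ 49.699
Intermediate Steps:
G = -1328
√(3798 + G) = √(3798 - 1328) = √2470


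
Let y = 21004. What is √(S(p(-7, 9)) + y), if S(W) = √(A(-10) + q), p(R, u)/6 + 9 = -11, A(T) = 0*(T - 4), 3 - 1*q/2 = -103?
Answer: √(21004 + 2*√53) ≈ 144.98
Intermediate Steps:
q = 212 (q = 6 - 2*(-103) = 6 + 206 = 212)
A(T) = 0 (A(T) = 0*(-4 + T) = 0)
p(R, u) = -120 (p(R, u) = -54 + 6*(-11) = -54 - 66 = -120)
S(W) = 2*√53 (S(W) = √(0 + 212) = √212 = 2*√53)
√(S(p(-7, 9)) + y) = √(2*√53 + 21004) = √(21004 + 2*√53)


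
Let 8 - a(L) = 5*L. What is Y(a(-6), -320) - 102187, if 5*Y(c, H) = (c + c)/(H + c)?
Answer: -72041873/705 ≈ -1.0219e+5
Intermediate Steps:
a(L) = 8 - 5*L
Y(c, H) = 2*c/(5*(H + c)) (Y(c, H) = ((c + c)/(H + c))/5 = ((2*c)/(H + c))/5 = (2*c/(H + c))/5 = 2*c/(5*(H + c)))
Y(a(-6), -320) - 102187 = 2*(8 - 5*(-6))/(5*(-320 + (8 - 5*(-6)))) - 102187 = 2*(8 + 30)/(5*(-320 + (8 + 30))) - 102187 = (⅖)*38/(-320 + 38) - 102187 = (⅖)*38/(-282) - 102187 = (⅖)*38*(-1/282) - 102187 = -38/705 - 102187 = -72041873/705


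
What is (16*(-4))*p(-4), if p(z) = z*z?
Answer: -1024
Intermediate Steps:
p(z) = z²
(16*(-4))*p(-4) = (16*(-4))*(-4)² = -64*16 = -1024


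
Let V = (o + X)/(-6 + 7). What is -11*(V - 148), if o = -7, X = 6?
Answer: 1639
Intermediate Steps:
V = -1 (V = (-7 + 6)/(-6 + 7) = -1/1 = -1*1 = -1)
-11*(V - 148) = -11*(-1 - 148) = -11*(-149) = 1639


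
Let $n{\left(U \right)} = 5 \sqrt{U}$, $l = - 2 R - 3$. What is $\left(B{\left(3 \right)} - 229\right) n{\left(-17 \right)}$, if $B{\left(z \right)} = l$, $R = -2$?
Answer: $- 1140 i \sqrt{17} \approx - 4700.3 i$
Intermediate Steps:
$l = 1$ ($l = \left(-2\right) \left(-2\right) - 3 = 4 - 3 = 1$)
$B{\left(z \right)} = 1$
$\left(B{\left(3 \right)} - 229\right) n{\left(-17 \right)} = \left(1 - 229\right) 5 \sqrt{-17} = - 228 \cdot 5 i \sqrt{17} = - 1140 i \sqrt{17}$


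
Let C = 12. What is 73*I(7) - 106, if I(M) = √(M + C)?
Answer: -106 + 73*√19 ≈ 212.20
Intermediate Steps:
I(M) = √(12 + M) (I(M) = √(M + 12) = √(12 + M))
73*I(7) - 106 = 73*√(12 + 7) - 106 = 73*√19 - 106 = -106 + 73*√19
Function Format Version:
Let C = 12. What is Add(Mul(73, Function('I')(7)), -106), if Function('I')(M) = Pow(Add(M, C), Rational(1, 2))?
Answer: Add(-106, Mul(73, Pow(19, Rational(1, 2)))) ≈ 212.20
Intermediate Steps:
Function('I')(M) = Pow(Add(12, M), Rational(1, 2)) (Function('I')(M) = Pow(Add(M, 12), Rational(1, 2)) = Pow(Add(12, M), Rational(1, 2)))
Add(Mul(73, Function('I')(7)), -106) = Add(Mul(73, Pow(Add(12, 7), Rational(1, 2))), -106) = Add(Mul(73, Pow(19, Rational(1, 2))), -106) = Add(-106, Mul(73, Pow(19, Rational(1, 2))))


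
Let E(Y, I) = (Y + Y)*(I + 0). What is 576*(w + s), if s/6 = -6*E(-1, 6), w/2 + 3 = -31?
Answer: 209664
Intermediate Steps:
w = -68 (w = -6 + 2*(-31) = -6 - 62 = -68)
E(Y, I) = 2*I*Y (E(Y, I) = (2*Y)*I = 2*I*Y)
s = 432 (s = 6*(-12*6*(-1)) = 6*(-6*(-12)) = 6*72 = 432)
576*(w + s) = 576*(-68 + 432) = 576*364 = 209664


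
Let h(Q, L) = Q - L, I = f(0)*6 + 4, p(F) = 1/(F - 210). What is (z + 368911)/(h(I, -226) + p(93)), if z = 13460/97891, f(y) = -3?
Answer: 248542963461/142822969 ≈ 1740.2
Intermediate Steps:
p(F) = 1/(-210 + F)
I = -14 (I = -3*6 + 4 = -18 + 4 = -14)
z = 13460/97891 (z = 13460*(1/97891) = 13460/97891 ≈ 0.13750)
(z + 368911)/(h(I, -226) + p(93)) = (13460/97891 + 368911)/((-14 - 1*(-226)) + 1/(-210 + 93)) = 36113080161/(97891*((-14 + 226) + 1/(-117))) = 36113080161/(97891*(212 - 1/117)) = 36113080161/(97891*(24803/117)) = (36113080161/97891)*(117/24803) = 248542963461/142822969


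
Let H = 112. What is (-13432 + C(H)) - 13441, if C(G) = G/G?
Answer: -26872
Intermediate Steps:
C(G) = 1
(-13432 + C(H)) - 13441 = (-13432 + 1) - 13441 = -13431 - 13441 = -26872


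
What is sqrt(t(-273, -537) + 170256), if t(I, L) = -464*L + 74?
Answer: sqrt(419498) ≈ 647.69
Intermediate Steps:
t(I, L) = 74 - 464*L
sqrt(t(-273, -537) + 170256) = sqrt((74 - 464*(-537)) + 170256) = sqrt((74 + 249168) + 170256) = sqrt(249242 + 170256) = sqrt(419498)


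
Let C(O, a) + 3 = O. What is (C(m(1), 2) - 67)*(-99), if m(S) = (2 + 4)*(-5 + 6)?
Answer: 6336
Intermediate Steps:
m(S) = 6 (m(S) = 6*1 = 6)
C(O, a) = -3 + O
(C(m(1), 2) - 67)*(-99) = ((-3 + 6) - 67)*(-99) = (3 - 67)*(-99) = -64*(-99) = 6336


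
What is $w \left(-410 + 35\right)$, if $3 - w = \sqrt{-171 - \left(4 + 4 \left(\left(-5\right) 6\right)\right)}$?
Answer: $-1125 + 375 i \sqrt{55} \approx -1125.0 + 2781.1 i$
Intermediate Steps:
$w = 3 - i \sqrt{55}$ ($w = 3 - \sqrt{-171 - \left(4 + 4 \left(\left(-5\right) 6\right)\right)} = 3 - \sqrt{-171 - -116} = 3 - \sqrt{-171 + \left(-4 + 120\right)} = 3 - \sqrt{-171 + 116} = 3 - \sqrt{-55} = 3 - i \sqrt{55} \approx 3.0 - 7.4162 i$)
$w \left(-410 + 35\right) = \left(3 - i \sqrt{55}\right) \left(-410 + 35\right) = \left(3 - i \sqrt{55}\right) \left(-375\right) = -1125 + 375 i \sqrt{55}$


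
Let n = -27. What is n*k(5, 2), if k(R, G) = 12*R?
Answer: -1620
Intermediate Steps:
n*k(5, 2) = -324*5 = -27*60 = -1620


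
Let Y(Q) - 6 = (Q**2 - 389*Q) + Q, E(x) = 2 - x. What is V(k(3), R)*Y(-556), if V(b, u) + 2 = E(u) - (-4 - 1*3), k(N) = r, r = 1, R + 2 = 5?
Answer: 2099480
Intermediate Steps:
R = 3 (R = -2 + 5 = 3)
k(N) = 1
Y(Q) = 6 + Q**2 - 388*Q (Y(Q) = 6 + ((Q**2 - 389*Q) + Q) = 6 + (Q**2 - 388*Q) = 6 + Q**2 - 388*Q)
V(b, u) = 7 - u (V(b, u) = -2 + ((2 - u) - (-4 - 1*3)) = -2 + ((2 - u) - (-4 - 3)) = -2 + ((2 - u) - 1*(-7)) = -2 + ((2 - u) + 7) = -2 + (9 - u) = 7 - u)
V(k(3), R)*Y(-556) = (7 - 1*3)*(6 + (-556)**2 - 388*(-556)) = (7 - 3)*(6 + 309136 + 215728) = 4*524870 = 2099480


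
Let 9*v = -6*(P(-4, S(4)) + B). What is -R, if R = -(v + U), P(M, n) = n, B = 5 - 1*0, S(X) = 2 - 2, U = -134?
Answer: -412/3 ≈ -137.33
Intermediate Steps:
S(X) = 0
B = 5 (B = 5 + 0 = 5)
v = -10/3 (v = (-6*(0 + 5))/9 = (-6*5)/9 = (⅑)*(-30) = -10/3 ≈ -3.3333)
R = 412/3 (R = -(-10/3 - 134) = -1*(-412/3) = 412/3 ≈ 137.33)
-R = -1*412/3 = -412/3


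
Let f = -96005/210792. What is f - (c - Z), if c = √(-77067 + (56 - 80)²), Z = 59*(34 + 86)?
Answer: 1492311355/210792 - 3*I*√8499 ≈ 7079.5 - 276.57*I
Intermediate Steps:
Z = 7080 (Z = 59*120 = 7080)
c = 3*I*√8499 (c = √(-77067 + (-24)²) = √(-77067 + 576) = √(-76491) = 3*I*√8499 ≈ 276.57*I)
f = -96005/210792 (f = -96005*1/210792 = -96005/210792 ≈ -0.45545)
f - (c - Z) = -96005/210792 - (3*I*√8499 - 1*7080) = -96005/210792 - (3*I*√8499 - 7080) = -96005/210792 - (-7080 + 3*I*√8499) = -96005/210792 + (7080 - 3*I*√8499) = 1492311355/210792 - 3*I*√8499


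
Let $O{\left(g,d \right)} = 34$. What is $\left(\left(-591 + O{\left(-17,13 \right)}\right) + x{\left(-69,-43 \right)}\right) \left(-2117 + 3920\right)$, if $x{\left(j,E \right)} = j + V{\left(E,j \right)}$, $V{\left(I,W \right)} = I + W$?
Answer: $-1330614$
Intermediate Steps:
$x{\left(j,E \right)} = E + 2 j$ ($x{\left(j,E \right)} = j + \left(E + j\right) = E + 2 j$)
$\left(\left(-591 + O{\left(-17,13 \right)}\right) + x{\left(-69,-43 \right)}\right) \left(-2117 + 3920\right) = \left(\left(-591 + 34\right) + \left(-43 + 2 \left(-69\right)\right)\right) \left(-2117 + 3920\right) = \left(-557 - 181\right) 1803 = \left(-738\right) 1803 = -1330614$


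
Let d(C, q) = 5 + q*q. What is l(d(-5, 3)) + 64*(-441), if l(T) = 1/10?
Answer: -282239/10 ≈ -28224.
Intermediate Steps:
d(C, q) = 5 + q**2
l(T) = 1/10
l(d(-5, 3)) + 64*(-441) = 1/10 + 64*(-441) = 1/10 - 28224 = -282239/10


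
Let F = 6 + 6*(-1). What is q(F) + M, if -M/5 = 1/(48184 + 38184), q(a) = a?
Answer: -5/86368 ≈ -5.7892e-5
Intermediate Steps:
F = 0 (F = 6 - 6 = 0)
M = -5/86368 (M = -5/(48184 + 38184) = -5/86368 ≈ -5.7892e-5)
q(F) + M = 0 - 5/86368 = -5/86368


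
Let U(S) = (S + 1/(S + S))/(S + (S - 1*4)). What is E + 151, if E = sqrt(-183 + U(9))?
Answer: 151 + I*sqrt(321671)/42 ≈ 151.0 + 13.504*I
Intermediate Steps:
U(S) = (S + 1/(2*S))/(-4 + 2*S) (U(S) = (S + 1/(2*S))/(S + (S - 4)) = (S + 1/(2*S))/(S + (-4 + S)) = (S + 1/(2*S))/(-4 + 2*S))
E = I*sqrt(321671)/42 (E = sqrt(-183 + (1/4)*(1 + 2*9**2)/(9*(-2 + 9))) = sqrt(-183 + (1/4)*(1/9)*(1 + 2*81)/7) = sqrt(-183 + (1/4)*(1/9)*(1/7)*(1 + 162)) = sqrt(-183 + (1/4)*(1/9)*(1/7)*163) = sqrt(-183 + 163/252) = sqrt(-45953/252) = I*sqrt(321671)/42 ≈ 13.504*I)
E + 151 = I*sqrt(321671)/42 + 151 = 151 + I*sqrt(321671)/42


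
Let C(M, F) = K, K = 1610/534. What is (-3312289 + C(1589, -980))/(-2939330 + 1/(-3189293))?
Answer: 2820548085106894/2502960686515497 ≈ 1.1269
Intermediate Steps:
K = 805/267 (K = 1610*(1/534) = 805/267 ≈ 3.0150)
C(M, F) = 805/267
(-3312289 + C(1589, -980))/(-2939330 + 1/(-3189293)) = (-3312289 + 805/267)/(-2939330 + 1/(-3189293)) = -884380358/(267*(-2939330 - 1/3189293)) = -884380358/(267*(-9374384593691/3189293)) = -884380358/267*(-3189293/9374384593691) = 2820548085106894/2502960686515497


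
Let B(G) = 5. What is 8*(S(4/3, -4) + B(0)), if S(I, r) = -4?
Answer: 8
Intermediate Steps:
8*(S(4/3, -4) + B(0)) = 8*(-4 + 5) = 8*1 = 8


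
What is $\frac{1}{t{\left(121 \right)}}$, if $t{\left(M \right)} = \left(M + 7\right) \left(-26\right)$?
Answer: $- \frac{1}{3328} \approx -0.00030048$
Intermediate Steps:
$t{\left(M \right)} = -182 - 26 M$ ($t{\left(M \right)} = \left(7 + M\right) \left(-26\right) = -182 - 26 M$)
$\frac{1}{t{\left(121 \right)}} = \frac{1}{-182 - 3146} = \frac{1}{-3328} = - \frac{1}{3328}$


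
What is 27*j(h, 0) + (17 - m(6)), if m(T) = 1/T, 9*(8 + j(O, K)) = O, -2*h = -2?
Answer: -1177/6 ≈ -196.17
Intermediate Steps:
h = 1 (h = -1/2*(-2) = 1)
j(O, K) = -8 + O/9
27*j(h, 0) + (17 - m(6)) = 27*(-8 + (1/9)*1) + (17 - 1/6) = 27*(-8 + 1/9) + (17 - 1*1/6) = 27*(-71/9) + (17 - 1/6) = -213 + 101/6 = -1177/6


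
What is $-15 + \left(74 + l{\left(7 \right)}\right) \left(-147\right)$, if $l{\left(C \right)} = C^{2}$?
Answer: $-18096$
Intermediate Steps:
$-15 + \left(74 + l{\left(7 \right)}\right) \left(-147\right) = -15 + \left(74 + 7^{2}\right) \left(-147\right) = -15 + \left(74 + 49\right) \left(-147\right) = -15 + 123 \left(-147\right) = -15 - 18081 = -18096$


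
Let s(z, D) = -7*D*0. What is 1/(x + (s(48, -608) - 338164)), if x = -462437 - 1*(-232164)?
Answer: -1/568437 ≈ -1.7592e-6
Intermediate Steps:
s(z, D) = 0
x = -230273 (x = -462437 + 232164 = -230273)
1/(x + (s(48, -608) - 338164)) = 1/(-230273 + (0 - 338164)) = 1/(-230273 - 338164) = 1/(-568437) = -1/568437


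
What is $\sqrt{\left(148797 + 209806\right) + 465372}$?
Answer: $5 \sqrt{32959} \approx 907.73$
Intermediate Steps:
$\sqrt{\left(148797 + 209806\right) + 465372} = \sqrt{358603 + 465372} = \sqrt{823975} = 5 \sqrt{32959}$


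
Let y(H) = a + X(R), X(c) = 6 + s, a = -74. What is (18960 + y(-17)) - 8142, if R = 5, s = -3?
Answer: 10747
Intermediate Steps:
X(c) = 3 (X(c) = 6 - 3 = 3)
y(H) = -71 (y(H) = -74 + 3 = -71)
(18960 + y(-17)) - 8142 = (18960 - 71) - 8142 = 18889 - 8142 = 10747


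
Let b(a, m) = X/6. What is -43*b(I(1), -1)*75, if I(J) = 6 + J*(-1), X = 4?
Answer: -2150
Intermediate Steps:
I(J) = 6 - J
b(a, m) = ⅔ (b(a, m) = 4/6 = 4*(⅙) = ⅔)
-43*b(I(1), -1)*75 = -43*⅔*75 = -86/3*75 = -2150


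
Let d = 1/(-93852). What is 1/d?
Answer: -93852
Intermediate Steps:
d = -1/93852 ≈ -1.0655e-5
1/d = 1/(-1/93852) = -93852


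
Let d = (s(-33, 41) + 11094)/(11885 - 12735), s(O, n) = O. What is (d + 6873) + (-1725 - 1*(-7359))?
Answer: 10619889/850 ≈ 12494.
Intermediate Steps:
d = -11061/850 (d = (-33 + 11094)/(11885 - 12735) = 11061/(-850) = 11061*(-1/850) = -11061/850 ≈ -13.013)
(d + 6873) + (-1725 - 1*(-7359)) = (-11061/850 + 6873) + (-1725 - 1*(-7359)) = 5830989/850 + (-1725 + 7359) = 5830989/850 + 5634 = 10619889/850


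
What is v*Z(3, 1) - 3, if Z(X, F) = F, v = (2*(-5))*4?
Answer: -43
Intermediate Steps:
v = -40 (v = -10*4 = -40)
v*Z(3, 1) - 3 = -40*1 - 3 = -40 - 3 = -43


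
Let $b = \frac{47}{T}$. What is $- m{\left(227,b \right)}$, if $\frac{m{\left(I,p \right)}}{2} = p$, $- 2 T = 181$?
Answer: $\frac{188}{181} \approx 1.0387$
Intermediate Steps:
$T = - \frac{181}{2}$ ($T = \left(- \frac{1}{2}\right) 181 = - \frac{181}{2} \approx -90.5$)
$b = - \frac{94}{181}$ ($b = \frac{47}{- \frac{181}{2}} = 47 \left(- \frac{2}{181}\right) = - \frac{94}{181} \approx -0.51934$)
$m{\left(I,p \right)} = 2 p$
$- m{\left(227,b \right)} = - \frac{2 \left(-94\right)}{181} = \left(-1\right) \left(- \frac{188}{181}\right) = \frac{188}{181}$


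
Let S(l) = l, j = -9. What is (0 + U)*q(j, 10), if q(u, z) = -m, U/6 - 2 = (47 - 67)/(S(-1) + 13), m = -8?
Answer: 16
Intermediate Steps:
U = 2 (U = 12 + 6*((47 - 67)/(-1 + 13)) = 12 + 6*(-20/12) = 12 + 6*(-20*1/12) = 12 + 6*(-5/3) = 12 - 10 = 2)
q(u, z) = 8 (q(u, z) = -1*(-8) = 8)
(0 + U)*q(j, 10) = (0 + 2)*8 = 2*8 = 16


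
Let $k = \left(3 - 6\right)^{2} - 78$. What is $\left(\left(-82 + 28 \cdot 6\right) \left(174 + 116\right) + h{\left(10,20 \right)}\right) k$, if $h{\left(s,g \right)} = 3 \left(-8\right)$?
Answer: $-1719204$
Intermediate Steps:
$h{\left(s,g \right)} = -24$
$k = -69$ ($k = \left(-3\right)^{2} - 78 = 9 - 78 = -69$)
$\left(\left(-82 + 28 \cdot 6\right) \left(174 + 116\right) + h{\left(10,20 \right)}\right) k = \left(\left(-82 + 28 \cdot 6\right) \left(174 + 116\right) - 24\right) \left(-69\right) = \left(\left(-82 + 168\right) 290 - 24\right) \left(-69\right) = \left(86 \cdot 290 - 24\right) \left(-69\right) = \left(24940 - 24\right) \left(-69\right) = 24916 \left(-69\right) = -1719204$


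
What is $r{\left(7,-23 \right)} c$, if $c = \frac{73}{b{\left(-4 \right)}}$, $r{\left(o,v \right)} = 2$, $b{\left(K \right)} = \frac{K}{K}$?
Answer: $146$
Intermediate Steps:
$b{\left(K \right)} = 1$
$c = 73$ ($c = \frac{73}{1} = 73 \cdot 1 = 73$)
$r{\left(7,-23 \right)} c = 2 \cdot 73 = 146$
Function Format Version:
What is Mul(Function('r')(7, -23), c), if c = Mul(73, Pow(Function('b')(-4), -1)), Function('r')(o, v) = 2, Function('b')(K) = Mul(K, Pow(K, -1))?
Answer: 146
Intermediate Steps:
Function('b')(K) = 1
c = 73 (c = Mul(73, Pow(1, -1)) = Mul(73, 1) = 73)
Mul(Function('r')(7, -23), c) = Mul(2, 73) = 146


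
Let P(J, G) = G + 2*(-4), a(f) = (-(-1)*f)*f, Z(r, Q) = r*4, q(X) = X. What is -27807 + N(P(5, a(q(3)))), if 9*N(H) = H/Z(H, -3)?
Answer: -1001051/36 ≈ -27807.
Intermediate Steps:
Z(r, Q) = 4*r
a(f) = f² (a(f) = f*f = f²)
P(J, G) = -8 + G (P(J, G) = G - 8 = -8 + G)
N(H) = 1/36 (N(H) = (H/((4*H)))/9 = (H*(1/(4*H)))/9 = (⅑)*(¼) = 1/36)
-27807 + N(P(5, a(q(3)))) = -27807 + 1/36 = -1001051/36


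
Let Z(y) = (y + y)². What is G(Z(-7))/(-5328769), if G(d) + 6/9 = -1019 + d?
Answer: 2471/15986307 ≈ 0.00015457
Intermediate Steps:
Z(y) = 4*y² (Z(y) = (2*y)² = 4*y²)
G(d) = -3059/3 + d (G(d) = -⅔ + (-1019 + d) = -3059/3 + d)
G(Z(-7))/(-5328769) = (-3059/3 + 4*(-7)²)/(-5328769) = (-3059/3 + 4*49)*(-1/5328769) = (-3059/3 + 196)*(-1/5328769) = -2471/3*(-1/5328769) = 2471/15986307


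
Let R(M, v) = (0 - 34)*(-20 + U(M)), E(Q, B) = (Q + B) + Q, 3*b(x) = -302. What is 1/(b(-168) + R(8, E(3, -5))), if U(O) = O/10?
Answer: 15/8282 ≈ 0.0018112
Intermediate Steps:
U(O) = O/10 (U(O) = O*(1/10) = O/10)
b(x) = -302/3 (b(x) = (1/3)*(-302) = -302/3)
E(Q, B) = B + 2*Q (E(Q, B) = (B + Q) + Q = B + 2*Q)
R(M, v) = 680 - 17*M/5 (R(M, v) = (0 - 34)*(-20 + M/10) = -34*(-20 + M/10) = 680 - 17*M/5)
1/(b(-168) + R(8, E(3, -5))) = 1/(-302/3 + (680 - 17/5*8)) = 1/(-302/3 + (680 - 136/5)) = 1/(-302/3 + 3264/5) = 1/(8282/15) = 15/8282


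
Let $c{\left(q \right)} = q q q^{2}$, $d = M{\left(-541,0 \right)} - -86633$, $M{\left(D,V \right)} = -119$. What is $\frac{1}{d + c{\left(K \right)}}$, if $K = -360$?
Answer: $\frac{1}{16796246514} \approx 5.9537 \cdot 10^{-11}$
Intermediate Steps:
$d = 86514$ ($d = -119 - -86633 = -119 + 86633 = 86514$)
$c{\left(q \right)} = q^{4}$ ($c{\left(q \right)} = q^{2} q^{2} = q^{4}$)
$\frac{1}{d + c{\left(K \right)}} = \frac{1}{86514 + \left(-360\right)^{4}} = \frac{1}{86514 + 16796160000} = \frac{1}{16796246514}$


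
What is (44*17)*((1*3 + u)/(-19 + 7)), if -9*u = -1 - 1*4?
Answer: -5984/27 ≈ -221.63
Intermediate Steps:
u = 5/9 (u = -(-1 - 1*4)/9 = -(-1 - 4)/9 = -⅑*(-5) = 5/9 ≈ 0.55556)
(44*17)*((1*3 + u)/(-19 + 7)) = (44*17)*((1*3 + 5/9)/(-19 + 7)) = 748*((3 + 5/9)/(-12)) = 748*((32/9)*(-1/12)) = 748*(-8/27) = -5984/27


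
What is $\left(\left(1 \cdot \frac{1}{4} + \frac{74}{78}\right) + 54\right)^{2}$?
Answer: $\frac{74149321}{24336} \approx 3046.9$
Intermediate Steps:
$\left(\left(1 \cdot \frac{1}{4} + \frac{74}{78}\right) + 54\right)^{2} = \left(\left(1 \cdot \frac{1}{4} + 74 \cdot \frac{1}{78}\right) + 54\right)^{2} = \left(\left(\frac{1}{4} + \frac{37}{39}\right) + 54\right)^{2} = \left(\frac{187}{156} + 54\right)^{2} = \left(\frac{8611}{156}\right)^{2} = \frac{74149321}{24336}$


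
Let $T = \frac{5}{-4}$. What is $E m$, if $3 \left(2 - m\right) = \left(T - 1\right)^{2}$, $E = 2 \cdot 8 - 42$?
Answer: $- \frac{65}{8} \approx -8.125$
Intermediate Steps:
$T = - \frac{5}{4}$ ($T = 5 \left(- \frac{1}{4}\right) = - \frac{5}{4} \approx -1.25$)
$E = -26$ ($E = 16 - 42 = -26$)
$m = \frac{5}{16}$ ($m = 2 - \frac{\left(- \frac{5}{4} - 1\right)^{2}}{3} = 2 - \frac{\left(- \frac{9}{4}\right)^{2}}{3} = 2 - \frac{27}{16} = \frac{5}{16} \approx 0.3125$)
$E m = \left(-26\right) \frac{5}{16} = - \frac{65}{8}$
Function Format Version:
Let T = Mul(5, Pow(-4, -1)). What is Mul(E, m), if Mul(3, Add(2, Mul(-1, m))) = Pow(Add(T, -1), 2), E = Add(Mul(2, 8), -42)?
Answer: Rational(-65, 8) ≈ -8.1250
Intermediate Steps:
T = Rational(-5, 4) (T = Mul(5, Rational(-1, 4)) = Rational(-5, 4) ≈ -1.2500)
E = -26 (E = Add(16, -42) = -26)
m = Rational(5, 16) (m = Add(2, Mul(Rational(-1, 3), Pow(Add(Rational(-5, 4), -1), 2))) = Add(2, Mul(Rational(-1, 3), Pow(Rational(-9, 4), 2))) = Add(2, Mul(Rational(-1, 3), Rational(81, 16))) = Add(2, Rational(-27, 16)) = Rational(5, 16) ≈ 0.31250)
Mul(E, m) = Mul(-26, Rational(5, 16)) = Rational(-65, 8)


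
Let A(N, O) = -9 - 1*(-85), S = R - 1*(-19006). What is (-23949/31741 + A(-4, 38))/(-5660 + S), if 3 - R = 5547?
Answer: 2388367/247643282 ≈ 0.0096444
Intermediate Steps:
R = -5544 (R = 3 - 1*5547 = 3 - 5547 = -5544)
S = 13462 (S = -5544 - 1*(-19006) = -5544 + 19006 = 13462)
A(N, O) = 76 (A(N, O) = -9 + 85 = 76)
(-23949/31741 + A(-4, 38))/(-5660 + S) = (-23949/31741 + 76)/(-5660 + 13462) = (-23949*1/31741 + 76)/7802 = (-23949/31741 + 76)*(1/7802) = (2388367/31741)*(1/7802) = 2388367/247643282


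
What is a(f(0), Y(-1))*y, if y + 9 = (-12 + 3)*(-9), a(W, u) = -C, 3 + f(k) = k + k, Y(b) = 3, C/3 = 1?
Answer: -216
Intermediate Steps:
C = 3 (C = 3*1 = 3)
f(k) = -3 + 2*k (f(k) = -3 + (k + k) = -3 + 2*k)
a(W, u) = -3 (a(W, u) = -1*3 = -3)
y = 72 (y = -9 + (-12 + 3)*(-9) = -9 - 9*(-9) = -9 + 81 = 72)
a(f(0), Y(-1))*y = -3*72 = -216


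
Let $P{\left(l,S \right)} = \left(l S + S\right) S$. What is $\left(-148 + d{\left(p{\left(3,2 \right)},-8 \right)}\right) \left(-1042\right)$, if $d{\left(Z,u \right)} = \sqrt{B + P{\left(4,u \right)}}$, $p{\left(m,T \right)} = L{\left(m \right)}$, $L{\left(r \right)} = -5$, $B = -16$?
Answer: $154216 - 4168 \sqrt{19} \approx 1.3605 \cdot 10^{5}$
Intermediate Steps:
$p{\left(m,T \right)} = -5$
$P{\left(l,S \right)} = S \left(S + S l\right)$ ($P{\left(l,S \right)} = \left(S l + S\right) S = \left(S + S l\right) S = S \left(S + S l\right)$)
$d{\left(Z,u \right)} = \sqrt{-16 + 5 u^{2}}$ ($d{\left(Z,u \right)} = \sqrt{-16 + u^{2} \left(1 + 4\right)} = \sqrt{-16 + u^{2} \cdot 5} = \sqrt{-16 + 5 u^{2}}$)
$\left(-148 + d{\left(p{\left(3,2 \right)},-8 \right)}\right) \left(-1042\right) = \left(-148 + \sqrt{-16 + 5 \left(-8\right)^{2}}\right) \left(-1042\right) = \left(-148 + \sqrt{-16 + 5 \cdot 64}\right) \left(-1042\right) = \left(-148 + \sqrt{-16 + 320}\right) \left(-1042\right) = \left(-148 + \sqrt{304}\right) \left(-1042\right) = \left(-148 + 4 \sqrt{19}\right) \left(-1042\right) = 154216 - 4168 \sqrt{19}$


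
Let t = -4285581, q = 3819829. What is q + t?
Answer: -465752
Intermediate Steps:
q + t = 3819829 - 4285581 = -465752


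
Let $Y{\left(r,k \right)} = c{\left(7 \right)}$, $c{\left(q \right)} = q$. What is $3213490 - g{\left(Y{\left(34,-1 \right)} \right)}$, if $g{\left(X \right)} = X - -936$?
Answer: $3212547$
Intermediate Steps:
$Y{\left(r,k \right)} = 7$
$g{\left(X \right)} = 936 + X$ ($g{\left(X \right)} = X + 936 = 936 + X$)
$3213490 - g{\left(Y{\left(34,-1 \right)} \right)} = 3213490 - \left(936 + 7\right) = 3213490 - 943 = 3212547$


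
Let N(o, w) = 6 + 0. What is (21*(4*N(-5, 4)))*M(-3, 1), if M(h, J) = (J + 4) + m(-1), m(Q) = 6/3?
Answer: 3528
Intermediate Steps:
m(Q) = 2 (m(Q) = 6*(1/3) = 2)
N(o, w) = 6
M(h, J) = 6 + J (M(h, J) = (J + 4) + 2 = (4 + J) + 2 = 6 + J)
(21*(4*N(-5, 4)))*M(-3, 1) = (21*(4*6))*(6 + 1) = (21*24)*7 = 504*7 = 3528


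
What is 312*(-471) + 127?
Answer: -146825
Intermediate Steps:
312*(-471) + 127 = -146952 + 127 = -146825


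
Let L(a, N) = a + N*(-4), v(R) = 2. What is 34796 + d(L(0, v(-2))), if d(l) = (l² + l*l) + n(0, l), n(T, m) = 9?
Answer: 34933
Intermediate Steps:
L(a, N) = a - 4*N
d(l) = 9 + 2*l² (d(l) = (l² + l*l) + 9 = (l² + l²) + 9 = 2*l² + 9 = 9 + 2*l²)
34796 + d(L(0, v(-2))) = 34796 + (9 + 2*(0 - 4*2)²) = 34796 + (9 + 2*(0 - 8)²) = 34796 + (9 + 2*(-8)²) = 34796 + (9 + 2*64) = 34796 + (9 + 128) = 34796 + 137 = 34933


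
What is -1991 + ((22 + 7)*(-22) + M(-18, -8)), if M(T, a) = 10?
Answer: -2619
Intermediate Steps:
-1991 + ((22 + 7)*(-22) + M(-18, -8)) = -1991 + ((22 + 7)*(-22) + 10) = -1991 + (29*(-22) + 10) = -1991 + (-638 + 10) = -1991 - 628 = -2619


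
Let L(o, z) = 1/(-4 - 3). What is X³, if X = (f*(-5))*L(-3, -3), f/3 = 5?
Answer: 421875/343 ≈ 1230.0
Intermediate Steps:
L(o, z) = -⅐ (L(o, z) = 1/(-7) = -⅐)
f = 15 (f = 3*5 = 15)
X = 75/7 (X = (15*(-5))*(-⅐) = -75*(-⅐) = 75/7 ≈ 10.714)
X³ = (75/7)³ = 421875/343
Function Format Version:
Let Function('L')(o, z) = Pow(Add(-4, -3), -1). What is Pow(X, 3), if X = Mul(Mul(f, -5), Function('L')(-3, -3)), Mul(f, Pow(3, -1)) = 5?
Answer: Rational(421875, 343) ≈ 1230.0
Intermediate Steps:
Function('L')(o, z) = Rational(-1, 7) (Function('L')(o, z) = Pow(-7, -1) = Rational(-1, 7))
f = 15 (f = Mul(3, 5) = 15)
X = Rational(75, 7) (X = Mul(Mul(15, -5), Rational(-1, 7)) = Mul(-75, Rational(-1, 7)) = Rational(75, 7) ≈ 10.714)
Pow(X, 3) = Pow(Rational(75, 7), 3) = Rational(421875, 343)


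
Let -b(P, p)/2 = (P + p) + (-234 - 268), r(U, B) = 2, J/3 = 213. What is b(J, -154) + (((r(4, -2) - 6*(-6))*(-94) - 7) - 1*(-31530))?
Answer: 27985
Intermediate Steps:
J = 639 (J = 3*213 = 639)
b(P, p) = 1004 - 2*P - 2*p (b(P, p) = -2*((P + p) + (-234 - 268)) = -2*((P + p) - 502) = -2*(-502 + P + p) = 1004 - 2*P - 2*p)
b(J, -154) + (((r(4, -2) - 6*(-6))*(-94) - 7) - 1*(-31530)) = (1004 - 2*639 - 2*(-154)) + (((2 - 6*(-6))*(-94) - 7) - 1*(-31530)) = (1004 - 1278 + 308) + (((2 + 36)*(-94) - 7) + 31530) = 34 + ((38*(-94) - 7) + 31530) = 34 + ((-3572 - 7) + 31530) = 34 + (-3579 + 31530) = 34 + 27951 = 27985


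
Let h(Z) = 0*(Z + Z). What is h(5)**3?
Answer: 0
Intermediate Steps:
h(Z) = 0 (h(Z) = 0*(2*Z) = 0)
h(5)**3 = 0**3 = 0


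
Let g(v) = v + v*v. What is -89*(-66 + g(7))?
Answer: 890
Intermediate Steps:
g(v) = v + v²
-89*(-66 + g(7)) = -89*(-66 + 7*(1 + 7)) = -89*(-66 + 7*8) = -89*(-66 + 56) = -89*(-10) = 890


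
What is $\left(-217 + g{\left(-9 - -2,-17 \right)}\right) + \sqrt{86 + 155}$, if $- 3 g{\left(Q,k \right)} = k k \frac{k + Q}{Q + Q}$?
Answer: $- \frac{2675}{7} + \sqrt{241} \approx -366.62$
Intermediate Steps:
$g{\left(Q,k \right)} = - \frac{k^{2} \left(Q + k\right)}{6 Q}$ ($g{\left(Q,k \right)} = - \frac{k k \frac{k + Q}{Q + Q}}{3} = - \frac{k^{2} \frac{Q + k}{2 Q}}{3} = - \frac{\frac{1}{2} \frac{1}{Q} k^{2} \left(Q + k\right)}{3} = - \frac{k^{2} \left(Q + k\right)}{6 Q}$)
$\left(-217 + g{\left(-9 - -2,-17 \right)}\right) + \sqrt{86 + 155} = \left(-217 + \frac{\left(-17\right)^{2} \left(- (-9 - -2) - -17\right)}{6 \left(-9 - -2\right)}\right) + \sqrt{86 + 155} = \left(-217 + \frac{1}{6} \frac{1}{-9 + 2} \cdot 289 \left(- (-9 + 2) + 17\right)\right) + \sqrt{241} = \left(-217 + \frac{1}{6} \frac{1}{-7} \cdot 289 \left(\left(-1\right) \left(-7\right) + 17\right)\right) + \sqrt{241} = \left(-217 + \frac{1}{6} \left(- \frac{1}{7}\right) 289 \left(7 + 17\right)\right) + \sqrt{241} = \left(-217 + \frac{1}{6} \left(- \frac{1}{7}\right) 289 \cdot 24\right) + \sqrt{241} = \left(-217 - \frac{1156}{7}\right) + \sqrt{241} = - \frac{2675}{7} + \sqrt{241}$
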